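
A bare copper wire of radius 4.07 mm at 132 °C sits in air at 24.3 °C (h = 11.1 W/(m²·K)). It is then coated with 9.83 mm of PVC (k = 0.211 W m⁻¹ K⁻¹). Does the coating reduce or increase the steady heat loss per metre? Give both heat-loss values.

increases: 30.6 → 55.0 W/m

Critical radius for a cylinder: r_cr = k/h = 0.0190 m = 1.90 cm.
Outer radius after coating: r₂ = 0.00407 + 0.00983 = 0.01390 m.
Since r₁ < r_cr and r₂ ≤ r_cr, the coating moves toward the maximum at r_cr — heat loss rises.
Bare: R = 1/(2πr₁h) = 3.523 m·K/W; Q = 107.7/3.523 = 30.6 W/m.
Coated: R = R_cond + R_conv = 1.958 m·K/W; Q = 107.7/1.958 = 55.0 W/m.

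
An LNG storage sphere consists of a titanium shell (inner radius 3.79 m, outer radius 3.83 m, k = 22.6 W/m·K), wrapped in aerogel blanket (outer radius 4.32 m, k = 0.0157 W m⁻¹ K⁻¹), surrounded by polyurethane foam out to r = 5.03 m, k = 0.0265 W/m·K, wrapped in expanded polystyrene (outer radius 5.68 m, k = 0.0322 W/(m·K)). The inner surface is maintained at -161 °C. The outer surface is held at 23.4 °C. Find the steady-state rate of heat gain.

Treat each layer as a resistance in series:
  R_titanium = (1/3.79 − 1/3.83)/(4πk) = 0.002756/(4π·22.6) = 9.703×10^-6 K/W
  R_aerogel blanket = (1/3.83 − 1/4.32)/(4πk) = 0.02962/(4π·0.0157) = 0.1501 K/W
  R_polyurethane foam = (1/4.32 − 1/5.03)/(4πk) = 0.03267/(4π·0.0265) = 0.09812 K/W
  R_expanded polystyrene = (1/5.03 − 1/5.68)/(4πk) = 0.02275/(4π·0.0322) = 0.05623 K/W
ΣR = 9.703×10^-6 + 0.1501 + 0.09812 + 0.05623 = 0.3045 K/W
Q = ΔT/ΣR = (-161 °C − 23.4 °C)/0.3045 = -606 W
(Negative Q ⇒ heat flows inward; heat gain = 606 W.)

Q = 606 W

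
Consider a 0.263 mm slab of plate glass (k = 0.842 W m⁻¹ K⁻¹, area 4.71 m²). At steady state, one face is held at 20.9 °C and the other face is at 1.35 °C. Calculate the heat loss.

Q = 295 kW

Q = kA·ΔT/L = 0.842 × 4.71 × |20.9 °C − 1.35 °C| / 2.63×10^-4 = 2.95×10^5 W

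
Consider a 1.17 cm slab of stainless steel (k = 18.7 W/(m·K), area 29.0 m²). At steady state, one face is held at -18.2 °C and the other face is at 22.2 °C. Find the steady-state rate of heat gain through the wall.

Q = 1.87×10^6 W

Q = kA·ΔT/L = 18.7 × 29.0 × |-18.2 °C − 22.2 °C| / 0.0117 = 1.87×10^6 W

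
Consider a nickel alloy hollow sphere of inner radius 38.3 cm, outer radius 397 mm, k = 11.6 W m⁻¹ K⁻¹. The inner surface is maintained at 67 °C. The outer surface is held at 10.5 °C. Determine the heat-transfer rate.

Q = 4πk·ΔT/(1/r₁ − 1/r₂) = 4π × 11.6 × 56.5 / (1/0.383 − 1/0.397) = 89400 W

Q = 89.4 kW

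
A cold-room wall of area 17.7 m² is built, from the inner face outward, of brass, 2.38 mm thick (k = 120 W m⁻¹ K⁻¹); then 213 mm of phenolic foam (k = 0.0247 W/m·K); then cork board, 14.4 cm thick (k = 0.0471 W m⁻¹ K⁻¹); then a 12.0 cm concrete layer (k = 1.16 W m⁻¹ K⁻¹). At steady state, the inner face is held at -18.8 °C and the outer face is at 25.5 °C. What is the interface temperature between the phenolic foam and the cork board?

T = 13.6 °C

Series thermal resistances, inner to outer:
  R_brass = L/(kA) = 0.00238/(120·17.7) = 1.121×10^-6 K/W
  R_phenolic foam = L/(kA) = 0.213/(0.0247·17.7) = 0.4872 K/W
  R_cork board = L/(kA) = 0.144/(0.0471·17.7) = 0.1727 K/W
  R_concrete = L/(kA) = 0.120/(1.16·17.7) = 0.005845 K/W
ΣR = 1.121×10^-6 + 0.4872 + 0.1727 + 0.005845 = 0.6657 K/W
Q = ΔT/ΣR = (-18.8 °C − 25.5 °C)/0.6657 = -66.55 W
From the inner boundary to the phenolic foam/cork board interface, ΣR_partial = 0.4872 K/W.
T_interface = T_in − Q·ΣR_partial = -18.8 °C − (-66.55)(0.4872) = 13.6 °C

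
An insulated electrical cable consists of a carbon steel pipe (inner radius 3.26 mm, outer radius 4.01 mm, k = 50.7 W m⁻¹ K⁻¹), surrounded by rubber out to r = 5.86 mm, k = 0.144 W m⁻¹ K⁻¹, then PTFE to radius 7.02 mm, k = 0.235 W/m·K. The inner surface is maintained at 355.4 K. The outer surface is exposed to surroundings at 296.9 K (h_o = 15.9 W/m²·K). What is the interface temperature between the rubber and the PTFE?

Series thermal resistances, inner to outer:
  R'_carbon steel = ln(0.00401/0.00326)/(2πk) = 0.2071/(2π·50.7) = 6.500×10^-4 m·K/W
  R'_rubber = ln(0.00586/0.00401)/(2πk) = 0.3794/(2π·0.144) = 0.4193 m·K/W
  R'_PTFE = ln(0.00702/0.00586)/(2πk) = 0.1806/(2π·0.235) = 0.1223 m·K/W
  R'_conv,out = 1/(2πr h) = 1/(2π·0.00702·15.9) = 1.426 m·K/W
ΣR = 6.500×10^-4 + 0.4193 + 0.1223 + 1.426 = 1.968 m·K/W
Q' = ΔT/ΣR = (355.4 K − 296.9 K)/1.968 = 29.73 W/m
From the inner boundary to the rubber/PTFE interface, ΣR_partial = 0.4199 m·K/W.
T_interface = T_in − Q'·ΣR_partial = 355.4 K − (29.73)(0.4199) = 342.9 K

T = 342.9 K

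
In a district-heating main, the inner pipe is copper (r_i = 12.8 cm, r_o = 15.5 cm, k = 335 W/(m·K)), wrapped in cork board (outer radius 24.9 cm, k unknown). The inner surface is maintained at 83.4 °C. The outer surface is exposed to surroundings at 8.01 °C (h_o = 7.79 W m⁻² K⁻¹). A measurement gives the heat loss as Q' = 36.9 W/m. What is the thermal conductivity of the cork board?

k = 0.0385 W/m·K

ΣR = ΔT/Q' = |83.4 − 8.01|/36.9 = 2.043 m·K/W
Known resistances:
  R'_copper = ln(0.155/0.128)/(2πk) = 0.1914/(2π·335) = 9.093×10^-5 m·K/W
  R'_conv,out = 1/(2πr h) = 1/(2π·0.249·7.79) = 0.08205 m·K/W
R_cork board = ΣR − ΣR_known = 2.043 − 0.08214 = 1.961 m·K/W
ln(r₂/r₁)/(2πk) = 1.961 ⇒ k = 0.4740/(2π·1.961) = 0.0385 W/m·K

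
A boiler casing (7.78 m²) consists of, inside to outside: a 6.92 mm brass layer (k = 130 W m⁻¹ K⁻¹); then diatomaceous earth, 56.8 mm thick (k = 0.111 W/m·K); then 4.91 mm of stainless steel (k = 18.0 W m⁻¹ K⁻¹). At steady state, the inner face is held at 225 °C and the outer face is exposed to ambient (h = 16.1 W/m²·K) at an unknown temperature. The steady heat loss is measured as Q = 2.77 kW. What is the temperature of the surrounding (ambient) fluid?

T_out = 20.6 °C

Series resistances:
  R_brass = L/(kA) = 0.00692/(130·7.78) = 6.842×10^-6 K/W
  R_diatomaceous earth = L/(kA) = 0.0568/(0.111·7.78) = 0.06577 K/W
  R_stainless steel = L/(kA) = 0.00491/(18.0·7.78) = 3.506×10^-5 K/W
  R_conv,out = 1/(hA) = 1/(16.1·7.78) = 0.007984 K/W
ΣR = 0.07380 K/W
ΔT = Q·ΣR = 2770 × 0.07380 = 204.4 K
Heat flows outward, so T_out = T_in − ΔT = 225 − 204.4 = 20.6 °C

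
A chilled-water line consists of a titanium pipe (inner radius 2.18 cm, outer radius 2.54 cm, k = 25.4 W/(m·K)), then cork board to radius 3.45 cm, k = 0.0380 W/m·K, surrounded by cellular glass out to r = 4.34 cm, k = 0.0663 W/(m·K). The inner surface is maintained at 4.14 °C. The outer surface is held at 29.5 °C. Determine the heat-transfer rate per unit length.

Q' = 13.8 W/m

Series thermal resistances, inner to outer:
  R'_titanium = ln(0.0254/0.0218)/(2πk) = 0.1528/(2π·25.4) = 9.577×10^-4 m·K/W
  R'_cork board = ln(0.0345/0.0254)/(2πk) = 0.3062/(2π·0.0380) = 1.282 m·K/W
  R'_cellular glass = ln(0.0434/0.0345)/(2πk) = 0.2295/(2π·0.0663) = 0.5509 m·K/W
ΣR = 9.577×10^-4 + 1.282 + 0.5509 = 1.834 m·K/W
Q' = ΔT/ΣR = (4.14 °C − 29.5 °C)/1.834 = -13.8 W/m
(Negative Q' ⇒ heat flows inward; heat gain = 13.8 W/m.)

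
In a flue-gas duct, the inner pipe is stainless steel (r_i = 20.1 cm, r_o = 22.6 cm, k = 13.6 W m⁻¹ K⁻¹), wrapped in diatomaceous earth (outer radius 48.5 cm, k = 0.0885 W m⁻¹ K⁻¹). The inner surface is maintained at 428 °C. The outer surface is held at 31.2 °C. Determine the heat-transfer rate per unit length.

Q' = 289 W/m

Resistance network (inner→outer):
  R'_stainless steel = ln(0.226/0.201)/(2πk) = 0.1172/(2π·13.6) = 0.001372 m·K/W
  R'_diatomaceous earth = ln(0.485/0.226)/(2πk) = 0.7636/(2π·0.0885) = 1.373 m·K/W
ΣR = 0.001372 + 1.373 = 1.374 m·K/W
Q' = ΔT/ΣR = (428 °C − 31.2 °C)/1.374 = 289 W/m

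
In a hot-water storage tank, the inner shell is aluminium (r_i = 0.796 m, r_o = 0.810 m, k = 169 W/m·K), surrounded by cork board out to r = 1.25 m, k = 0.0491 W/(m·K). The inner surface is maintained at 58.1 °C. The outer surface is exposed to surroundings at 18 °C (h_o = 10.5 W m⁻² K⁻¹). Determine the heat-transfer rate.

Q = 56.5 W

Series thermal resistances, inner to outer:
  R_aluminium = (1/0.796 − 1/0.810)/(4πk) = 0.02171/(4π·169) = 1.022×10^-5 K/W
  R_cork board = (1/0.810 − 1/1.25)/(4πk) = 0.4346/(4π·0.0491) = 0.7043 K/W
  R_conv,out = 1/(4πr²h) = 1/(4π·1.25²·10.5) = 0.004850 K/W
ΣR = 1.022×10^-5 + 0.7043 + 0.004850 = 0.7092 K/W
Q = ΔT/ΣR = (58.1 °C − 18 °C)/0.7092 = 56.5 W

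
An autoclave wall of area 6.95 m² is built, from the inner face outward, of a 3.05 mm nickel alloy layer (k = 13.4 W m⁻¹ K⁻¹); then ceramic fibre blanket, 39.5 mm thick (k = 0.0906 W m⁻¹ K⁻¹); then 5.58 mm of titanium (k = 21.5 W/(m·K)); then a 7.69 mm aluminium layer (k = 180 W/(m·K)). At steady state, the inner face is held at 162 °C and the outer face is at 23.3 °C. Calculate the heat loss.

Resistance network (inner→outer):
  R_nickel alloy = L/(kA) = 0.00305/(13.4·6.95) = 3.275×10^-5 K/W
  R_ceramic fibre blanket = L/(kA) = 0.0395/(0.0906·6.95) = 0.06273 K/W
  R_titanium = L/(kA) = 0.00558/(21.5·6.95) = 3.734×10^-5 K/W
  R_aluminium = L/(kA) = 0.00769/(180·6.95) = 6.147×10^-6 K/W
ΣR = 3.275×10^-5 + 0.06273 + 3.734×10^-5 + 6.147×10^-6 = 0.06281 K/W
Q = ΔT/ΣR = (162 °C − 23.3 °C)/0.06281 = 2210 W

Q = 2210 W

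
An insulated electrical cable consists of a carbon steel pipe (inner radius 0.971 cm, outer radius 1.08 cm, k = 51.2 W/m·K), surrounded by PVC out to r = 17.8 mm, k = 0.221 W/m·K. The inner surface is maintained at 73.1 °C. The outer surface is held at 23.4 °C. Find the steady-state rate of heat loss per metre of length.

Q' = 138 W/m

Treat each layer as a resistance in series:
  R'_carbon steel = ln(0.0108/0.00971)/(2πk) = 0.1064/(2π·51.2) = 3.307×10^-4 m·K/W
  R'_PVC = ln(0.0178/0.0108)/(2πk) = 0.4997/(2π·0.221) = 0.3598 m·K/W
ΣR = 3.307×10^-4 + 0.3598 = 0.3601 m·K/W
Q' = ΔT/ΣR = (73.1 °C − 23.4 °C)/0.3601 = 138 W/m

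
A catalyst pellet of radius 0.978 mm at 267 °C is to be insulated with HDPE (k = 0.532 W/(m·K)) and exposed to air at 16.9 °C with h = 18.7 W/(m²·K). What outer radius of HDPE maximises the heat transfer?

r_cr = 5.69 cm

For a sphere, r_cr = 2k_ins/h = 2·0.532/18.7 = 0.0569 m = 5.69 cm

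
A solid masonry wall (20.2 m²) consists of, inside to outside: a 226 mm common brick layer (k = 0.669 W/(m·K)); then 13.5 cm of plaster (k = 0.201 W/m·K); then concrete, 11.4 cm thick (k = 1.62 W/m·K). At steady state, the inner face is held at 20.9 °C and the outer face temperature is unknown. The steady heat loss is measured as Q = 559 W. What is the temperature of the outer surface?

Sum the resistances:
  R_common brick = L/(kA) = 0.226/(0.669·20.2) = 0.01672 K/W
  R_plaster = L/(kA) = 0.135/(0.201·20.2) = 0.03325 K/W
  R_concrete = L/(kA) = 0.114/(1.62·20.2) = 0.003484 K/W
ΣR = 0.05346 K/W
ΔT = Q·ΣR = 559 × 0.05346 = 29.88 K
Heat flows outward, so T_out = T_in − ΔT = 20.9 − 29.88 = -8.98 °C

T_out = -8.98 °C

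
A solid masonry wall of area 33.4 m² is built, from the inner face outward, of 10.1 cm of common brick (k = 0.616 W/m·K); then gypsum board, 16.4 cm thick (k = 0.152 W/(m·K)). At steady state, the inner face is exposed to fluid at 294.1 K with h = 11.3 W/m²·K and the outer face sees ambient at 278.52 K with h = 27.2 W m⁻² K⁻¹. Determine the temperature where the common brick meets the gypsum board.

T = 291.2 K

Series thermal resistances, inner to outer:
  R_conv,in = 1/(hA) = 1/(11.3·33.4) = 0.002650 K/W
  R_common brick = L/(kA) = 0.101/(0.616·33.4) = 0.004909 K/W
  R_gypsum board = L/(kA) = 0.164/(0.152·33.4) = 0.03230 K/W
  R_conv,out = 1/(hA) = 1/(27.2·33.4) = 0.001101 K/W
ΣR = 0.002650 + 0.004909 + 0.03230 + 0.001101 = 0.04096 K/W
Q = ΔT/ΣR = (294.1 K − 278.52 K)/0.04096 = 380.4 W
From the inner boundary to the common brick/gypsum board interface, ΣR_partial = 0.007559 K/W.
T_interface = T_in − Q·ΣR_partial = 294.1 K − (380.4)(0.007559) = 291.2 K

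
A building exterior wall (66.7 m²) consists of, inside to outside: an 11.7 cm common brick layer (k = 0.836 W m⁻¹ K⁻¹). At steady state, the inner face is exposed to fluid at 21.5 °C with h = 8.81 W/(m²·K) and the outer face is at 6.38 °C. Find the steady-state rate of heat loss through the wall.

Series thermal resistances, inner to outer:
  R_conv,in = 1/(hA) = 1/(8.81·66.7) = 0.001702 K/W
  R_common brick = L/(kA) = 0.117/(0.836·66.7) = 0.002098 K/W
ΣR = 0.001702 + 0.002098 = 0.003800 K/W
Q = ΔT/ΣR = (21.5 °C − 6.38 °C)/0.003800 = 3980 W

Q = 3980 W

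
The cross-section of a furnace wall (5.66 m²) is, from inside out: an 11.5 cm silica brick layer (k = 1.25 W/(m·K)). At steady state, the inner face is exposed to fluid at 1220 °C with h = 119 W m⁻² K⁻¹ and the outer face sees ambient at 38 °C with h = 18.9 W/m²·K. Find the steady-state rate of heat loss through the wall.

Q = 43600 W

Treat each layer as a resistance in series:
  R_conv,in = 1/(hA) = 1/(119·5.66) = 0.001485 K/W
  R_silica brick = L/(kA) = 0.115/(1.25·5.66) = 0.01625 K/W
  R_conv,out = 1/(hA) = 1/(18.9·5.66) = 0.009348 K/W
ΣR = 0.001485 + 0.01625 + 0.009348 = 0.02708 K/W
Q = ΔT/ΣR = (1220 °C − 38 °C)/0.02708 = 43600 W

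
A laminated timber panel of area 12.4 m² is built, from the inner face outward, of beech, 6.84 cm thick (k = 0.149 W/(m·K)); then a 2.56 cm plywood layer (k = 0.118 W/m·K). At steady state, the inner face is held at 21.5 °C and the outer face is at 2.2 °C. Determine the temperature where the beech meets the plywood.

T = 8.39 °C

Treat each layer as a resistance in series:
  R_beech = L/(kA) = 0.0684/(0.149·12.4) = 0.03702 K/W
  R_plywood = L/(kA) = 0.0256/(0.118·12.4) = 0.01750 K/W
ΣR = 0.03702 + 0.01750 = 0.05452 K/W
Q = ΔT/ΣR = (21.5 °C − 2.2 °C)/0.05452 = 354.0 W
From the inner boundary to the beech/plywood interface, ΣR_partial = 0.03702 K/W.
T_interface = T_in − Q·ΣR_partial = 21.5 °C − (354.0)(0.03702) = 8.39 °C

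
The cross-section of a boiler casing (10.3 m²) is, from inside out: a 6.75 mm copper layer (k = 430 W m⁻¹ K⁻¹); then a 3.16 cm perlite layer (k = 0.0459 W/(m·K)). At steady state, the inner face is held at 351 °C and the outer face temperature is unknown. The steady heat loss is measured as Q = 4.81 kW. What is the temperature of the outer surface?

T_out = 29.5 °C

Sum the resistances:
  R_copper = L/(kA) = 0.00675/(430·10.3) = 1.524×10^-6 K/W
  R_perlite = L/(kA) = 0.0316/(0.0459·10.3) = 0.06684 K/W
ΣR = 0.06684 K/W
ΔT = Q·ΣR = 4810 × 0.06684 = 321.5 K
Heat flows outward, so T_out = T_in − ΔT = 351 − 321.5 = 29.5 °C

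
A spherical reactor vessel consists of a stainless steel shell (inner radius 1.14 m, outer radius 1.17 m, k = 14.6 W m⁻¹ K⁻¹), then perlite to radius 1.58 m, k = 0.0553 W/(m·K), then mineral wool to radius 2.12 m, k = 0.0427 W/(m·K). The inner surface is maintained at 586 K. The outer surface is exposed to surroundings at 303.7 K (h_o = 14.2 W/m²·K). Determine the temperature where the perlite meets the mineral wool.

Resistance network (inner→outer):
  R_stainless steel = (1/1.14 − 1/1.17)/(4πk) = 0.02249/(4π·14.6) = 1.226×10^-4 K/W
  R_perlite = (1/1.17 − 1/1.58)/(4πk) = 0.2218/(4π·0.0553) = 0.3192 K/W
  R_mineral wool = (1/1.58 − 1/2.12)/(4πk) = 0.1612/(4π·0.0427) = 0.3004 K/W
  R_conv,out = 1/(4πr²h) = 1/(4π·2.12²·14.2) = 0.001247 K/W
ΣR = 1.226×10^-4 + 0.3192 + 0.3004 + 0.001247 = 0.6210 K/W
Q = ΔT/ΣR = (586 K − 303.7 K)/0.6210 = 454.6 W
From the inner boundary to the perlite/mineral wool interface, ΣR_partial = 0.3193 K/W.
T_interface = T_in − Q·ΣR_partial = 586 K − (454.6)(0.3193) = 441 K

T = 441 K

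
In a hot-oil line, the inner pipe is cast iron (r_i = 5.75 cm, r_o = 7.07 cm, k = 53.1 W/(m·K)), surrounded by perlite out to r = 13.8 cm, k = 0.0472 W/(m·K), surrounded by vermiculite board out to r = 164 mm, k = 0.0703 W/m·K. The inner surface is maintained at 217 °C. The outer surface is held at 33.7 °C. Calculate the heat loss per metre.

Treat each layer as a resistance in series:
  R'_cast iron = ln(0.0707/0.0575)/(2πk) = 0.2067/(2π·53.1) = 6.194×10^-4 m·K/W
  R'_perlite = ln(0.138/0.0707)/(2πk) = 0.6688/(2π·0.0472) = 2.255 m·K/W
  R'_vermiculite board = ln(0.164/0.138)/(2πk) = 0.1726/(2π·0.0703) = 0.3908 m·K/W
ΣR = 6.194×10^-4 + 2.255 + 0.3908 = 2.646 m·K/W
Q' = ΔT/ΣR = (217 °C − 33.7 °C)/2.646 = 69.3 W/m

Q' = 69.3 W/m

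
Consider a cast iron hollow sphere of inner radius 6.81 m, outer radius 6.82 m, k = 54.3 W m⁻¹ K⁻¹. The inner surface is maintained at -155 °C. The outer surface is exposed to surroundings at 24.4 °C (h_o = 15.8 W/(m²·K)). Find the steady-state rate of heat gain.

Treat each layer as a resistance in series:
  R_cast iron = (1/6.81 − 1/6.82)/(4πk) = 2.153×10^-4/(4π·54.3) = 3.155×10^-7 K/W
  R_conv,out = 1/(4πr²h) = 1/(4π·6.82²·15.8) = 1.083×10^-4 K/W
ΣR = 3.155×10^-7 + 1.083×10^-4 = 1.086×10^-4 K/W
Q = ΔT/ΣR = (-155 °C − 24.4 °C)/1.086×10^-4 = -1.65×10^6 W
(Negative Q ⇒ heat flows inward; heat gain = 1.65×10^6 W.)

Q = 1650 kW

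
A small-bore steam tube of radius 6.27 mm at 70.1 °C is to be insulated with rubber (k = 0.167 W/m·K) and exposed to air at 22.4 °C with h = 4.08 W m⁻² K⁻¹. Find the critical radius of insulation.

For a cylinder, r_cr = k_ins/h = 0.167/4.08 = 0.0409 m = 4.09 cm

r_cr = 4.09 cm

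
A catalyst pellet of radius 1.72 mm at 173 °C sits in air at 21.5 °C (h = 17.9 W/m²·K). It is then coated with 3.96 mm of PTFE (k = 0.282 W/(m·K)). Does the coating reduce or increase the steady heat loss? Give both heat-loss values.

Critical radius for a sphere: r_cr = 2k/h = 0.0315 m = 3.15 cm.
Outer radius after coating: r₂ = 0.00172 + 0.00396 = 0.00568 m.
Since r₁ < r_cr and r₂ ≤ r_cr, the coating moves toward the maximum at r_cr — heat loss rises.
Bare: R = 1/(4πr₁²h) = 1503 K/W; Q = 151.5/1503 = 0.101 W.
Coated: R = R_cond + R_conv = 252.2 K/W; Q = 151.5/252.2 = 0.601 W.

increases: 0.101 → 0.601 W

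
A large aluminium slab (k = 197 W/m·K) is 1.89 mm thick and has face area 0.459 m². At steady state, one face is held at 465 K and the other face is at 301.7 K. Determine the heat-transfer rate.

Q = kA·ΔT/L = 197 × 0.459 × |465 K − 301.7 K| / 0.00189 = 7.81×10^6 W

Q = 7.81×10^6 W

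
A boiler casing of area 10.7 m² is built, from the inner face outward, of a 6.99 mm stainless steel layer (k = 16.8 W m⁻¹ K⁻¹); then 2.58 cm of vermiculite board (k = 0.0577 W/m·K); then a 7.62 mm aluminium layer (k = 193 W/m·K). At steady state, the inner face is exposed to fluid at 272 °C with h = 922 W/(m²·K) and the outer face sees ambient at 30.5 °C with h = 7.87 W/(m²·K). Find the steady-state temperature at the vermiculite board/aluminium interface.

Series thermal resistances, inner to outer:
  R_conv,in = 1/(hA) = 1/(922·10.7) = 1.014×10^-4 K/W
  R_stainless steel = L/(kA) = 0.00699/(16.8·10.7) = 3.889×10^-5 K/W
  R_vermiculite board = L/(kA) = 0.0258/(0.0577·10.7) = 0.04179 K/W
  R_aluminium = L/(kA) = 0.00762/(193·10.7) = 3.690×10^-6 K/W
  R_conv,out = 1/(hA) = 1/(7.87·10.7) = 0.01188 K/W
ΣR = 1.014×10^-4 + 3.889×10^-5 + 0.04179 + 3.690×10^-6 + 0.01188 = 0.05381 K/W
Q = ΔT/ΣR = (272 °C − 30.5 °C)/0.05381 = 4488 W
From the inner boundary to the vermiculite board/aluminium interface, ΣR_partial = 0.04193 K/W.
T_interface = T_in − Q·ΣR_partial = 272 °C − (4488)(0.04193) = 83.8 °C

T = 83.8 °C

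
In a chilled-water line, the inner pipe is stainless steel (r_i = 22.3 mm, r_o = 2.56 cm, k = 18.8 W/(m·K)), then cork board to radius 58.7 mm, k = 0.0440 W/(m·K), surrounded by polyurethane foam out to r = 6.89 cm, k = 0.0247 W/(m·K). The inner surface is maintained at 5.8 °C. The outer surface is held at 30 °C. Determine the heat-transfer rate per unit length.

Series thermal resistances, inner to outer:
  R'_stainless steel = ln(0.0256/0.0223)/(2πk) = 0.1380/(2π·18.8) = 0.001168 m·K/W
  R'_cork board = ln(0.0587/0.0256)/(2πk) = 0.8298/(2π·0.0440) = 3.002 m·K/W
  R'_polyurethane foam = ln(0.0689/0.0587)/(2πk) = 0.1602/(2π·0.0247) = 1.032 m·K/W
ΣR = 0.001168 + 3.002 + 1.032 = 4.035 m·K/W
Q' = ΔT/ΣR = (5.8 °C − 30 °C)/4.035 = -6.00 W/m
(Negative Q' ⇒ heat flows inward; heat gain = 6.00 W/m.)

Q' = 6.00 W/m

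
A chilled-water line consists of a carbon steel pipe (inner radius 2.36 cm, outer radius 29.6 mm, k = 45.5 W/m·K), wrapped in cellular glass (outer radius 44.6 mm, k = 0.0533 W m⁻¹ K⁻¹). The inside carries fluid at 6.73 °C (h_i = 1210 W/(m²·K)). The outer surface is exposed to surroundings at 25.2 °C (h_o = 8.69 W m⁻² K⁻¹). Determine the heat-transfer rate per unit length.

Resistance network (inner→outer):
  R'_conv,in = 1/(2πr h) = 1/(2π·0.0236·1210) = 0.005573 m·K/W
  R'_carbon steel = ln(0.0296/0.0236)/(2πk) = 0.2265/(2π·45.5) = 7.924×10^-4 m·K/W
  R'_cellular glass = ln(0.0446/0.0296)/(2πk) = 0.4100/(2π·0.0533) = 1.224 m·K/W
  R'_conv,out = 1/(2πr h) = 1/(2π·0.0446·8.69) = 0.4106 m·K/W
ΣR = 0.005573 + 7.924×10^-4 + 1.224 + 0.4106 = 1.641 m·K/W
Q' = ΔT/ΣR = (6.73 °C − 25.2 °C)/1.641 = -11.3 W/m
(Negative Q' ⇒ heat flows inward; heat gain = 11.3 W/m.)

Q' = 11.3 W/m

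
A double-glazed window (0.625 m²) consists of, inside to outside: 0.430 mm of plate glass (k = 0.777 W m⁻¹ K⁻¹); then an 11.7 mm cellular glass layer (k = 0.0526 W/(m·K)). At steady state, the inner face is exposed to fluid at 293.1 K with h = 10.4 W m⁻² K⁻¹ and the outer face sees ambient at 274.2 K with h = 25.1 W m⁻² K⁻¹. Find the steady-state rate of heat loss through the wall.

Series thermal resistances, inner to outer:
  R_conv,in = 1/(hA) = 1/(10.4·0.625) = 0.1538 K/W
  R_plate glass = L/(kA) = 4.30×10^-4/(0.777·0.625) = 8.855×10^-4 K/W
  R_cellular glass = L/(kA) = 0.0117/(0.0526·0.625) = 0.3559 K/W
  R_conv,out = 1/(hA) = 1/(25.1·0.625) = 0.06375 K/W
ΣR = 0.1538 + 8.855×10^-4 + 0.3559 + 0.06375 = 0.5743 K/W
Q = ΔT/ΣR = (293.1 K − 274.2 K)/0.5743 = 32.9 W

Q = 32.9 W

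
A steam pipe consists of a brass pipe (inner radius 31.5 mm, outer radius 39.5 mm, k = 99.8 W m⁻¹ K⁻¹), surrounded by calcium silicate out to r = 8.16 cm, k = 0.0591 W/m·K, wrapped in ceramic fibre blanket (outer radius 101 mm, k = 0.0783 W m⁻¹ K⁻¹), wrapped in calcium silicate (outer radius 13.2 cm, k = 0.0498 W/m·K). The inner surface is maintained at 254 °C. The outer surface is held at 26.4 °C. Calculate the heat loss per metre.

Treat each layer as a resistance in series:
  R'_brass = ln(0.0395/0.0315)/(2πk) = 0.2263/(2π·99.8) = 3.609×10^-4 m·K/W
  R'_calcium silicate = ln(0.0816/0.0395)/(2πk) = 0.7255/(2π·0.0591) = 1.954 m·K/W
  R'_ceramic fibre blanket = ln(0.101/0.0816)/(2πk) = 0.2133/(2π·0.0783) = 0.4335 m·K/W
  R'_calcium silicate = ln(0.132/0.101)/(2πk) = 0.2677/(2π·0.0498) = 0.8555 m·K/W
ΣR = 3.609×10^-4 + 1.954 + 0.4335 + 0.8555 = 3.243 m·K/W
Q' = ΔT/ΣR = (254 °C − 26.4 °C)/3.243 = 70.2 W/m

Q' = 70.2 W/m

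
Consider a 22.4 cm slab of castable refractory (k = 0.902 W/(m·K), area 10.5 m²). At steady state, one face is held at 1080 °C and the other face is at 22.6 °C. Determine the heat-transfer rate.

Q = kA·ΔT/L = 0.902 × 10.5 × |1080 °C − 22.6 °C| / 0.224 = 44700 W

Q = 44.7 kW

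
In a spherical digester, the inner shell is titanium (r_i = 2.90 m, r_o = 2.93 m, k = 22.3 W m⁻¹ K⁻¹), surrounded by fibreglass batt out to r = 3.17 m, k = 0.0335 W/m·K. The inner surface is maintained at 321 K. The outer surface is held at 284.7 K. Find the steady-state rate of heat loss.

Q = 591 W

Treat each layer as a resistance in series:
  R_titanium = (1/2.90 − 1/2.93)/(4πk) = 0.003531/(4π·22.3) = 1.260×10^-5 K/W
  R_fibreglass batt = (1/2.93 − 1/3.17)/(4πk) = 0.02584/(4π·0.0335) = 0.06138 K/W
ΣR = 1.260×10^-5 + 0.06138 = 0.06139 K/W
Q = ΔT/ΣR = (321 K − 284.7 K)/0.06139 = 591 W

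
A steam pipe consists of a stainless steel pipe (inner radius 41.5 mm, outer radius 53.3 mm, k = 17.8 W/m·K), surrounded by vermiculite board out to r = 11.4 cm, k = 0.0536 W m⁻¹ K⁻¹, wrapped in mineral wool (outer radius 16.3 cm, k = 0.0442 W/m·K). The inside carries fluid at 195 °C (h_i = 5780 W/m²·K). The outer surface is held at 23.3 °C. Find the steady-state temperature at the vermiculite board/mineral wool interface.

Resistance network (inner→outer):
  R'_conv,in = 1/(2πr h) = 1/(2π·0.0415·5780) = 6.635×10^-4 m·K/W
  R'_stainless steel = ln(0.0533/0.0415)/(2πk) = 0.2502/(2π·17.8) = 0.002237 m·K/W
  R'_vermiculite board = ln(0.114/0.0533)/(2πk) = 0.7603/(2π·0.0536) = 2.257 m·K/W
  R'_mineral wool = ln(0.163/0.114)/(2πk) = 0.3576/(2π·0.0442) = 1.287 m·K/W
ΣR = 6.635×10^-4 + 0.002237 + 2.257 + 1.287 = 3.547 m·K/W
Q' = ΔT/ΣR = (195 °C − 23.3 °C)/3.547 = 48.41 W/m
From the inner boundary to the vermiculite board/mineral wool interface, ΣR_partial = 2.260 m·K/W.
T_interface = T_in − Q'·ΣR_partial = 195 °C − (48.41)(2.260) = 85.6 °C

T = 85.6 °C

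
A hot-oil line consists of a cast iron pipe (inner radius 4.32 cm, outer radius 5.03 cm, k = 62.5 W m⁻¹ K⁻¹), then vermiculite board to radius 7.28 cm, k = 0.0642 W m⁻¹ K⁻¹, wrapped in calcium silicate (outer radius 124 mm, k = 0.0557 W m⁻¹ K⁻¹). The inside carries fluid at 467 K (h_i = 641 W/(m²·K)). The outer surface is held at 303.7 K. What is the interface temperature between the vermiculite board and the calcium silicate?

Series thermal resistances, inner to outer:
  R'_conv,in = 1/(2πr h) = 1/(2π·0.0432·641) = 0.005747 m·K/W
  R'_cast iron = ln(0.0503/0.0432)/(2πk) = 0.1522/(2π·62.5) = 3.875×10^-4 m·K/W
  R'_vermiculite board = ln(0.0728/0.0503)/(2πk) = 0.3697/(2π·0.0642) = 0.9165 m·K/W
  R'_calcium silicate = ln(0.124/0.0728)/(2πk) = 0.5326/(2π·0.0557) = 1.522 m·K/W
ΣR = 0.005747 + 3.875×10^-4 + 0.9165 + 1.522 = 2.445 m·K/W
Q' = ΔT/ΣR = (467 K − 303.7 K)/2.445 = 66.79 W/m
From the inner boundary to the vermiculite board/calcium silicate interface, ΣR_partial = 0.9226 m·K/W.
T_interface = T_in − Q'·ΣR_partial = 467 K − (66.79)(0.9226) = 405 K

T = 405 K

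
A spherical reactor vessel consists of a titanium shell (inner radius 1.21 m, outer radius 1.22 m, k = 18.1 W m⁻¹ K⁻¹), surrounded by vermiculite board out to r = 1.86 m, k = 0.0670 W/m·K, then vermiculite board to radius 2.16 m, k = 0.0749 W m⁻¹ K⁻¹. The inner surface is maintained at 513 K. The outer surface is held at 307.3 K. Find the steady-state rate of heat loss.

Treat each layer as a resistance in series:
  R_titanium = (1/1.21 − 1/1.22)/(4πk) = 0.006774/(4π·18.1) = 2.978×10^-5 K/W
  R_vermiculite board = (1/1.22 − 1/1.86)/(4πk) = 0.2820/(4π·0.0670) = 0.3350 K/W
  R_vermiculite board = (1/1.86 − 1/2.16)/(4πk) = 0.07467/(4π·0.0749) = 0.07933 K/W
ΣR = 2.978×10^-5 + 0.3350 + 0.07933 = 0.4144 K/W
Q = ΔT/ΣR = (513 K − 307.3 K)/0.4144 = 496 W

Q = 496 W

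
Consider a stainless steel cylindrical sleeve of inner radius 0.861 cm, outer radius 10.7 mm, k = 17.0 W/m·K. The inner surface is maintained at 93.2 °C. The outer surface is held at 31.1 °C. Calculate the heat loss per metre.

Q' = 30.5 kW/m

Q' = 2πk·ΔT/ln(r₂/r₁) = 2π × 17.0 × 62.1 / ln(0.0107/0.00861) = 30500 W/m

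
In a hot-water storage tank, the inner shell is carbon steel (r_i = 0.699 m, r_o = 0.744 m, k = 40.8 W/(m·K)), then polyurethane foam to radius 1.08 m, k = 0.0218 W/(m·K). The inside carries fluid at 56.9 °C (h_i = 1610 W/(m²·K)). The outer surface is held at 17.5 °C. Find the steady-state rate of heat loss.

Q = 25.8 W

Treat each layer as a resistance in series:
  R_conv,in = 1/(4πr²h) = 1/(4π·0.699²·1610) = 1.012×10^-4 K/W
  R_carbon steel = (1/0.699 − 1/0.744)/(4πk) = 0.08653/(4π·40.8) = 1.688×10^-4 K/W
  R_polyurethane foam = (1/0.744 − 1/1.08)/(4πk) = 0.4182/(4π·0.0218) = 1.526 K/W
ΣR = 1.012×10^-4 + 1.688×10^-4 + 1.526 = 1.526 K/W
Q = ΔT/ΣR = (56.9 °C − 17.5 °C)/1.526 = 25.8 W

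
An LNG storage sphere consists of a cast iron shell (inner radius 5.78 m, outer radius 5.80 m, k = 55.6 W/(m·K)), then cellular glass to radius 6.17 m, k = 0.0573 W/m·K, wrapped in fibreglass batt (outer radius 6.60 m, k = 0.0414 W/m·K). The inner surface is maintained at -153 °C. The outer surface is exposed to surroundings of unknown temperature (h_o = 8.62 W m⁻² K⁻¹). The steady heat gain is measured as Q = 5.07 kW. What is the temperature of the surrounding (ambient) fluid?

Series resistances:
  R_cast iron = (1/5.78 − 1/5.80)/(4πk) = 5.966×10^-4/(4π·55.6) = 8.539×10^-7 K/W
  R_cellular glass = (1/5.80 − 1/6.17)/(4πk) = 0.01034/(4π·0.0573) = 0.01436 K/W
  R_fibreglass batt = (1/6.17 − 1/6.60)/(4πk) = 0.01056/(4π·0.0414) = 0.02030 K/W
  R_conv,out = 1/(4πr²h) = 1/(4π·6.60²·8.62) = 2.119×10^-4 K/W
ΣR = 0.03487 K/W
ΔT = Q·ΣR = 5070 × 0.03487 = 176.8 K
Heat flows inward, so T_out = T_in + ΔT = -153 + 176.8 = 23.8 °C

T_out = 23.8 °C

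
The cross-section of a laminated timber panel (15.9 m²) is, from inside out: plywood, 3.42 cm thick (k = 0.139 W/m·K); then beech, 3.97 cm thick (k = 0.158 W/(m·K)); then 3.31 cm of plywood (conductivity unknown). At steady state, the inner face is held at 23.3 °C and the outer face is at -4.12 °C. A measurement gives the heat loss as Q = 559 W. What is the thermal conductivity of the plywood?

ΣR = ΔT/Q = |23.3 − -4.12|/559 = 0.04905 K/W
Known resistances:
  R_plywood = L/(kA) = 0.0342/(0.139·15.9) = 0.01547 K/W
  R_beech = L/(kA) = 0.0397/(0.158·15.9) = 0.01580 K/W
R_plywood = ΣR − ΣR_known = 0.04905 − 0.03127 = 0.01778 K/W
L/(kA) = 0.01778 ⇒ k = 0.0331/(0.01778·15.9) = 0.117 W/m·K

k = 0.117 W/m·K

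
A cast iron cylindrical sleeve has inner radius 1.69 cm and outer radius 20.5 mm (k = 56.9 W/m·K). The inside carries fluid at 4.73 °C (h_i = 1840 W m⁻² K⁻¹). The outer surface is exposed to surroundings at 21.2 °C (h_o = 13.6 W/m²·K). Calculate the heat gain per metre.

Resistance network (inner→outer):
  R'_conv,in = 1/(2πr h) = 1/(2π·0.0169·1840) = 0.005118 m·K/W
  R'_cast iron = ln(0.0205/0.0169)/(2πk) = 0.1931/(2π·56.9) = 5.402×10^-4 m·K/W
  R'_conv,out = 1/(2πr h) = 1/(2π·0.0205·13.6) = 0.5709 m·K/W
ΣR = 0.005118 + 5.402×10^-4 + 0.5709 = 0.5766 m·K/W
Q' = ΔT/ΣR = (4.73 °C − 21.2 °C)/0.5766 = -28.6 W/m
(Negative Q' ⇒ heat flows inward; heat gain = 28.6 W/m.)

Q' = 28.6 W/m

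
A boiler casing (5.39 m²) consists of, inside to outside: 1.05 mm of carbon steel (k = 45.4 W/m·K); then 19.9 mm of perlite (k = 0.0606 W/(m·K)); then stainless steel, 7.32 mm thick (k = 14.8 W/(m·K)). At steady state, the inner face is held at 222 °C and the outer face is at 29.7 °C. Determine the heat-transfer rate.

Series thermal resistances, inner to outer:
  R_carbon steel = L/(kA) = 0.00105/(45.4·5.39) = 4.291×10^-6 K/W
  R_perlite = L/(kA) = 0.0199/(0.0606·5.39) = 0.06092 K/W
  R_stainless steel = L/(kA) = 0.00732/(14.8·5.39) = 9.176×10^-5 K/W
ΣR = 4.291×10^-6 + 0.06092 + 9.176×10^-5 = 0.06102 K/W
Q = ΔT/ΣR = (222 °C − 29.7 °C)/0.06102 = 3150 W

Q = 3150 W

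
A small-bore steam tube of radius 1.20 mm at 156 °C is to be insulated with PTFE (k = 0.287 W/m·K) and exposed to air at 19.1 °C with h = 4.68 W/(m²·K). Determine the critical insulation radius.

For a cylinder, r_cr = k_ins/h = 0.287/4.68 = 0.0613 m = 6.13 cm

r_cr = 6.13 cm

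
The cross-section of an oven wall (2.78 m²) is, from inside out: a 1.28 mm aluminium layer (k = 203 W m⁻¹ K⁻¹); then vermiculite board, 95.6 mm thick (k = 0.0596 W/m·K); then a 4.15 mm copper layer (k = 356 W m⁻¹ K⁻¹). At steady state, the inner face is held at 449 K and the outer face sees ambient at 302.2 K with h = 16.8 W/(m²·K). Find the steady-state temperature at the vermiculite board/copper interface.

T = 307.5 K

Series thermal resistances, inner to outer:
  R_aluminium = L/(kA) = 0.00128/(203·2.78) = 2.268×10^-6 K/W
  R_vermiculite board = L/(kA) = 0.0956/(0.0596·2.78) = 0.5770 K/W
  R_copper = L/(kA) = 0.00415/(356·2.78) = 4.193×10^-6 K/W
  R_conv,out = 1/(hA) = 1/(16.8·2.78) = 0.02141 K/W
ΣR = 2.268×10^-6 + 0.5770 + 4.193×10^-6 + 0.02141 = 0.5984 K/W
Q = ΔT/ΣR = (449 K − 302.2 K)/0.5984 = 245.3 W
From the inner boundary to the vermiculite board/copper interface, ΣR_partial = 0.5770 K/W.
T_interface = T_in − Q·ΣR_partial = 449 K − (245.3)(0.5770) = 307.5 K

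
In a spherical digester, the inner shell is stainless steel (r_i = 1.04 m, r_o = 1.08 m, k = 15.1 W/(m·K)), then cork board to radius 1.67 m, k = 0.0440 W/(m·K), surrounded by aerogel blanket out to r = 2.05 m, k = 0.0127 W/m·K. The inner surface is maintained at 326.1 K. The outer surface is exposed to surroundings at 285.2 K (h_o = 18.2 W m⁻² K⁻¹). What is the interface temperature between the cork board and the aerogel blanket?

T = 307.3 K

Treat each layer as a resistance in series:
  R_stainless steel = (1/1.04 − 1/1.08)/(4πk) = 0.03561/(4π·15.1) = 1.877×10^-4 K/W
  R_cork board = (1/1.08 − 1/1.67)/(4πk) = 0.3271/(4π·0.0440) = 0.5916 K/W
  R_aerogel blanket = (1/1.67 − 1/2.05)/(4πk) = 0.1110/(4π·0.0127) = 0.6955 K/W
  R_conv,out = 1/(4πr²h) = 1/(4π·2.05²·18.2) = 0.001040 K/W
ΣR = 1.877×10^-4 + 0.5916 + 0.6955 + 0.001040 = 1.288 K/W
Q = ΔT/ΣR = (326.1 K − 285.2 K)/1.288 = 31.75 W
From the inner boundary to the cork board/aerogel blanket interface, ΣR_partial = 0.5918 K/W.
T_interface = T_in − Q·ΣR_partial = 326.1 K − (31.75)(0.5918) = 307.3 K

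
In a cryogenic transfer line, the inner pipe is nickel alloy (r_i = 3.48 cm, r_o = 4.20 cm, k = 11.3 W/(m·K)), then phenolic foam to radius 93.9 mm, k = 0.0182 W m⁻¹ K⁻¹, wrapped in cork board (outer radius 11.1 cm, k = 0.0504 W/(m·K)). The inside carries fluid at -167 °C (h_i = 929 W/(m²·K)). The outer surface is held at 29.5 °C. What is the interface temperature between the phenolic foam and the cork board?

Resistance network (inner→outer):
  R'_conv,in = 1/(2πr h) = 1/(2π·0.0348·929) = 0.004923 m·K/W
  R'_nickel alloy = ln(0.0420/0.0348)/(2πk) = 0.1881/(2π·11.3) = 0.002649 m·K/W
  R'_phenolic foam = ln(0.0939/0.0420)/(2πk) = 0.8046/(2π·0.0182) = 7.036 m·K/W
  R'_cork board = ln(0.111/0.0939)/(2πk) = 0.1673/(2π·0.0504) = 0.5283 m·K/W
ΣR = 0.004923 + 0.002649 + 7.036 + 0.5283 = 7.572 m·K/W
Q' = ΔT/ΣR = (-167 °C − 29.5 °C)/7.572 = -25.95 W/m
From the inner boundary to the phenolic foam/cork board interface, ΣR_partial = 7.044 m·K/W.
T_interface = T_in − Q'·ΣR_partial = -167 °C − (-25.95)(7.044) = 15.8 °C

T = 15.8 °C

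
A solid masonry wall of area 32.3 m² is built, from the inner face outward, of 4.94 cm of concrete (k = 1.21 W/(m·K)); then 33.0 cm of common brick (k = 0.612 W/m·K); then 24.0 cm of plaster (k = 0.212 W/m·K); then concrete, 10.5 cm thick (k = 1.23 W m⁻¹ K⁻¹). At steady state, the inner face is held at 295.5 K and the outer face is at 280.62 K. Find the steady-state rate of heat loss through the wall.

Resistance network (inner→outer):
  R_concrete = L/(kA) = 0.0494/(1.21·32.3) = 0.001264 K/W
  R_common brick = L/(kA) = 0.330/(0.612·32.3) = 0.01669 K/W
  R_plaster = L/(kA) = 0.240/(0.212·32.3) = 0.03505 K/W
  R_concrete = L/(kA) = 0.105/(1.23·32.3) = 0.002643 K/W
ΣR = 0.001264 + 0.01669 + 0.03505 + 0.002643 = 0.05565 K/W
Q = ΔT/ΣR = (295.5 K − 280.62 K)/0.05565 = 267 W

Q = 267 W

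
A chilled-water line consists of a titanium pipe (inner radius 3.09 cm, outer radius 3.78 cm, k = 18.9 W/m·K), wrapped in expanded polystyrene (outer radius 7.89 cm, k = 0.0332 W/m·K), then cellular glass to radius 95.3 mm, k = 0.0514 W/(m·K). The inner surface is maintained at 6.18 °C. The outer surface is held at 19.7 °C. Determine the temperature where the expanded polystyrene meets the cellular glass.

Treat each layer as a resistance in series:
  R'_titanium = ln(0.0378/0.0309)/(2πk) = 0.2016/(2π·18.9) = 0.001697 m·K/W
  R'_expanded polystyrene = ln(0.0789/0.0378)/(2πk) = 0.7359/(2π·0.0332) = 3.528 m·K/W
  R'_cellular glass = ln(0.0953/0.0789)/(2πk) = 0.1888/(2π·0.0514) = 0.5848 m·K/W
ΣR = 0.001697 + 3.528 + 0.5848 = 4.114 m·K/W
Q' = ΔT/ΣR = (6.18 °C − 19.7 °C)/4.114 = -3.286 W/m
From the inner boundary to the expanded polystyrene/cellular glass interface, ΣR_partial = 3.530 m·K/W.
T_interface = T_in − Q'·ΣR_partial = 6.18 °C − (-3.286)(3.530) = 17.8 °C

T = 17.8 °C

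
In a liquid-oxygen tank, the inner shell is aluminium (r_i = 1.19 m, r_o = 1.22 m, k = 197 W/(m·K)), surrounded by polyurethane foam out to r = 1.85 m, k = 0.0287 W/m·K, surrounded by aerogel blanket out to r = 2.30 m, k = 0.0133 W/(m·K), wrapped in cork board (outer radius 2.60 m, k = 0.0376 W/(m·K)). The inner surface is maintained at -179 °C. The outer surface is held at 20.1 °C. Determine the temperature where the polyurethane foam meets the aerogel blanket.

Series thermal resistances, inner to outer:
  R_aluminium = (1/1.19 − 1/1.22)/(4πk) = 0.02066/(4π·197) = 8.347×10^-6 K/W
  R_polyurethane foam = (1/1.22 − 1/1.85)/(4πk) = 0.2791/(4π·0.0287) = 0.7740 K/W
  R_aerogel blanket = (1/1.85 − 1/2.30)/(4πk) = 0.1058/(4π·0.0133) = 0.6328 K/W
  R_cork board = (1/2.30 − 1/2.60)/(4πk) = 0.05017/(4π·0.0376) = 0.1062 K/W
ΣR = 8.347×10^-6 + 0.7740 + 0.6328 + 0.1062 = 1.513 K/W
Q = ΔT/ΣR = (-179 °C − 20.1 °C)/1.513 = -131.6 W
From the inner boundary to the polyurethane foam/aerogel blanket interface, ΣR_partial = 0.7740 K/W.
T_interface = T_in − Q·ΣR_partial = -179 °C − (-131.6)(0.7740) = -77.1 °C

T = -77.1 °C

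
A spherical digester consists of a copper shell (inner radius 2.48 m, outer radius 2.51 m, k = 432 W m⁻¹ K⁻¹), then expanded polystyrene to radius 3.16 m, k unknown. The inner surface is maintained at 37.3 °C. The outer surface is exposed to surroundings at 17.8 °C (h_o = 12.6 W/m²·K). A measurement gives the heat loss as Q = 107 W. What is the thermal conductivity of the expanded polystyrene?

ΣR = ΔT/Q = |37.3 − 17.8|/107 = 0.1822 K/W
Known resistances:
  R_copper = (1/2.48 − 1/2.51)/(4πk) = 0.004819/(4π·432) = 8.878×10^-7 K/W
  R_conv,out = 1/(4πr²h) = 1/(4π·3.16²·12.6) = 6.325×10^-4 K/W
R_expanded polystyrene = ΣR − ΣR_known = 0.1822 − 6.334×10^-4 = 0.1816 K/W
(1/r₁−1/r₂)/(4πk) = 0.1816 ⇒ k = 0.08195/(4π·0.1816) = 0.0359 W/m·K

k = 0.0359 W/m·K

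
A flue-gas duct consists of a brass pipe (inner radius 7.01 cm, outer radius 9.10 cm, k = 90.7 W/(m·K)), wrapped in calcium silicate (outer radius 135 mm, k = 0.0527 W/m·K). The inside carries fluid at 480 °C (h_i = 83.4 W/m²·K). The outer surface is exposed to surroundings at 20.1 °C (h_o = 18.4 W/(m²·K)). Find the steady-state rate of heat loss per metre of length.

Q' = 358 W/m

Treat each layer as a resistance in series:
  R'_conv,in = 1/(2πr h) = 1/(2π·0.0701·83.4) = 0.02722 m·K/W
  R'_brass = ln(0.0910/0.0701)/(2πk) = 0.2609/(2π·90.7) = 4.579×10^-4 m·K/W
  R'_calcium silicate = ln(0.135/0.0910)/(2πk) = 0.3944/(2π·0.0527) = 1.191 m·K/W
  R'_conv,out = 1/(2πr h) = 1/(2π·0.135·18.4) = 0.06407 m·K/W
ΣR = 0.02722 + 4.579×10^-4 + 1.191 + 0.06407 = 1.283 m·K/W
Q' = ΔT/ΣR = (480 °C − 20.1 °C)/1.283 = 358 W/m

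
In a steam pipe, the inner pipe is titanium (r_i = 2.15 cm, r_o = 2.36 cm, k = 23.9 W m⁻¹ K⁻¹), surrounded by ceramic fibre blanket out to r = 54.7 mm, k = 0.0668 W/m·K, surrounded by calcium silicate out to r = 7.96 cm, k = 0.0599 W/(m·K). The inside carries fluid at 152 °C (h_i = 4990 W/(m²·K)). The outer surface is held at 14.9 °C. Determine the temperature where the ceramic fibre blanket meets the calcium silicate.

T = 60.4 °C

Series thermal resistances, inner to outer:
  R'_conv,in = 1/(2πr h) = 1/(2π·0.0215·4990) = 0.001483 m·K/W
  R'_titanium = ln(0.0236/0.0215)/(2πk) = 0.09319/(2π·23.9) = 6.206×10^-4 m·K/W
  R'_ceramic fibre blanket = ln(0.0547/0.0236)/(2πk) = 0.8406/(2π·0.0668) = 2.003 m·K/W
  R'_calcium silicate = ln(0.0796/0.0547)/(2πk) = 0.3752/(2π·0.0599) = 0.9968 m·K/W
ΣR = 0.001483 + 6.206×10^-4 + 2.003 + 0.9968 = 3.002 m·K/W
Q' = ΔT/ΣR = (152 °C − 14.9 °C)/3.002 = 45.67 W/m
From the inner boundary to the ceramic fibre blanket/calcium silicate interface, ΣR_partial = 2.005 m·K/W.
T_interface = T_in − Q'·ΣR_partial = 152 °C − (45.67)(2.005) = 60.4 °C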